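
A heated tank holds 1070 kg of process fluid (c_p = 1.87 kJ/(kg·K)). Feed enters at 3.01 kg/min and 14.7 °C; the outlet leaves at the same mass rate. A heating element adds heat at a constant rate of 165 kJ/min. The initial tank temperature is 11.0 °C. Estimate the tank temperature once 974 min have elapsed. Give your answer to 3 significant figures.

M c_p dT/dt = ṁ c_p (T_in − T) + Q̇.
τ = M/ṁ = 355.48 min; T_ss = T_in + Q̇/(ṁ c_p) = 14.7 + 165/(3.01·1.87) = 44.014 °C.
This is linear first-order; T(t) = T_ss + (T₀ − T_ss) e^(−t/τ).
T(974) = 44.014 + (-33.014)·e^(−974/355.48) = 44.014 + (-33.014)·0.064574 = 41.882 °C.

41.9 °C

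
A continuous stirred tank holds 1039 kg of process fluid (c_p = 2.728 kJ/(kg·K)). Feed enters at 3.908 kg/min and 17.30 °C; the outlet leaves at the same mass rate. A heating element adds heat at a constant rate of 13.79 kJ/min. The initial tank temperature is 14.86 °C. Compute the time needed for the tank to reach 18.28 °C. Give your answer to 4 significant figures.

658.6 min

Heat balance on the well-mixed liquid: M c_p dT/dt = ṁ c_p (T_in − T) + 13.79.
τ = M/ṁ = 265.865 min; T_ss = T_in + Q̇/(ṁ c_p) = 18.5935 °C.
T(t) = T_ss + (T₀ − T_ss) e^(−t/τ). Set T = 18.28:
e^(−t/τ) = (18.28 − 18.5935)/(14.86 − 18.5935) = 0.0839687
t = −265.865 · ln(0.0839687) = 658.630 min.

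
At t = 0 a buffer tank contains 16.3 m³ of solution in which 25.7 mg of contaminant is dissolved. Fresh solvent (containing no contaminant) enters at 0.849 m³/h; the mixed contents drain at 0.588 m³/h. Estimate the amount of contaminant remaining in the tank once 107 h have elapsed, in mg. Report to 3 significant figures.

2.71 mg

Total volume: dV/dt = Q_in − Q_out = 0.26100 m³/h, so V(t) = 16.3 + 0.26100 t and V(107) = 44.227 m³.
Solute balance: dm/dt = 0 − Q_out C = −Q_out m/V(t).
dm/m = −Q_out dt/(V₀ + 0.26100 t); integrating gives ln(m/m₀) = −(Q_out/(Q_in−Q_out)) ln(V/V₀).
m = m₀ (V₀/V)^(Q_out/(Q_in−Q_out)) = 25.7 × (16.3/44.227)^(2.2529) = 2.7121 mg.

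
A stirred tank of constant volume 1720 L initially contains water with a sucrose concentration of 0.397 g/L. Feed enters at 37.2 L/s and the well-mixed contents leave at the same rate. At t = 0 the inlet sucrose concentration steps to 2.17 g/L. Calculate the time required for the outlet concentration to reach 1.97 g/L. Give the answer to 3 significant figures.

101 s

Transient balance on the dissolved component: V dC/dt = Q(C_in − C), so τ = V/Q = 46.237 s.
C(t) = C_in + (C₀ − C_in) e^(−t/τ). Set C = 1.97 and solve for t:
e^(−t/τ) = (C − C_in)/(C₀ − C_in) = (1.97 − 2.17)/(0.397 − 2.17) = 0.11280
t = −τ ln(…) = 46.237 × 2.1821 = 100.89 s.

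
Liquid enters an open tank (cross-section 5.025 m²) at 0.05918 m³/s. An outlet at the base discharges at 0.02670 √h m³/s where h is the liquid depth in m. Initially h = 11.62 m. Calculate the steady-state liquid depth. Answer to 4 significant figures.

Mass balance (ρ constant): A dh/dt = Q_in − 0.02670 √h. At steady state dh/dt = 0:
Q_in = 0.02670 √h_ss ⇒ √h_ss = 0.05918/0.02670 = 2.21648.
h_ss = 2.21648² = 4.91278 m. (Since h₀ = 11.62 m > h_ss, the level will fall toward this value.)

4.913 m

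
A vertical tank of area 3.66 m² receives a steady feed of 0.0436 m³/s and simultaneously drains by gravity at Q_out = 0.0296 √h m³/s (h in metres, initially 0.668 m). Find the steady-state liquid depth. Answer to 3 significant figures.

2.17 m

Unsteady balance on liquid volume: A dh/dt = Q_in − 0.0296 √h. At steady state dh/dt = 0:
Q_in = 0.0296 √h_ss ⇒ √h_ss = 0.0436/0.0296 = 1.4730.
h_ss = 1.4730² = 2.1696 m. (Since h₀ = 0.668 m < h_ss, the level will rise toward this value.)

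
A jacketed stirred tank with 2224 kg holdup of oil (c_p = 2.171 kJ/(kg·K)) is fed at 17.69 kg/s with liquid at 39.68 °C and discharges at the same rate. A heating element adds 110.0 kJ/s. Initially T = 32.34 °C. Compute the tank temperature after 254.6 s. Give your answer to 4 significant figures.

41.20 °C

Unsteady energy balance on the tank contents: M c_p dT/dt = ṁ c_p (T_in − T) + 110.0.
Rearrange: dT/dt = (T_ss − T)/τ with τ = M/ṁ = 125.721 s and T_ss = T_in + Q̇/(ṁ c_p) = 42.5442 °C.
This is linear first-order; T(t) = T_ss + (T₀ − T_ss) e^(−t/τ).
T(254.6) = 42.5442 + (-10.2042)·e^(−254.6/125.721) = 42.5442 + (-10.2042)·0.131978 = 41.1975 °C.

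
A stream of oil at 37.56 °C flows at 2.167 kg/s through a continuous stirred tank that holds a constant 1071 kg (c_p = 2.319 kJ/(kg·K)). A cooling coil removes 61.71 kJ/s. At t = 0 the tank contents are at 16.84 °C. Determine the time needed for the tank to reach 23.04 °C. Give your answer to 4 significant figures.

655.6 s

Heat balance on the well-mixed liquid: M c_p dT/dt = ṁ c_p (T_in − T) − 61.71.
τ = M/ṁ = 494.232 s; T_ss = T_in − Q̇/(ṁ c_p) = 25.2801 °C.
T(t) = T_ss + (T₀ − T_ss) e^(−t/τ). Set T = 23.04:
e^(−t/τ) = (23.04 − 25.2801)/(16.84 − 25.2801) = 0.265409
t = −494.232 · ln(0.265409) = 655.590 s.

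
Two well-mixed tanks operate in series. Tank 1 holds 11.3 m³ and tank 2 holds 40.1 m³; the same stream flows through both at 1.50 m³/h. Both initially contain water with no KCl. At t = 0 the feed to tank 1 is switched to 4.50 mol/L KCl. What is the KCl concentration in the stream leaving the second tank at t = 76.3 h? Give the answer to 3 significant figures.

Each tank obeys Vᵢ dCᵢ/dt = Q(Cᵢ₋₁ − Cᵢ), so τᵢ = Vᵢ/Q.
τ₁ = 11.3/1.50 = 7.5333 h; τ₂ = 40.1/1.50 = 26.733 h.
Solving the cascade with C₁(0)=C₂(0)=0 gives C₂(t) = C_in[1 − (τ₁ e^(−t/τ₁) − τ₂ e^(−t/τ₂))/(τ₁ − τ₂)].
At t = 76.3: e^(−t/τ₁) = 3.9933e-05, e^(−t/τ₂) = 0.057607.
C₂ = 4.50·[1 − (7.5333·3.9933e-05 − 26.733·0.057607)/(-19.200)] = 4.50·0.91981 = 4.1391 mol/L.

4.14 mol/L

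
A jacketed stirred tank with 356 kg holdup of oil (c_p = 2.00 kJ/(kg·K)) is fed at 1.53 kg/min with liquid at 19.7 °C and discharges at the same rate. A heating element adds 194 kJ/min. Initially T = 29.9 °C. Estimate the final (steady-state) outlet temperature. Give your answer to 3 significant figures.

83.1 °C

M c_p dT/dt = ṁ c_p (T_in − T) + Q̇.
At steady state dT/dt = 0 ⇒ T_ss = T_in + Q̇/(ṁ c_p) = 19.7 + 194/(1.53·2.00) = 83.099 °C.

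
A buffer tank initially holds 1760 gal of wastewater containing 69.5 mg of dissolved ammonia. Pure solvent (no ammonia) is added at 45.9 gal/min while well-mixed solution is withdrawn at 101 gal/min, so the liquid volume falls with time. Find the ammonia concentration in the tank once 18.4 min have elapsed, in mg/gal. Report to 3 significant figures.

0.0193 mg/gal

Total volume: dV/dt = Q_in − Q_out = -55.100 gal/min, so V(t) = 1760 − 55.100 t and V(18.4) = 746.16 gal.
Solute balance: dm/dt = 0 − Q_out C = −Q_out m/V(t).
dm/m = −Q_out dt/(V₀ − 55.100 t); integrating gives ln(m/m₀) = −(Q_out/(Q_in−Q_out)) ln(V/V₀).
m = m₀ (V₀/V)^(Q_out/(Q_in−Q_out)) = 69.5 × (1760/746.16)^(-1.8330) = 14.416 mg.
C = m/V = 14.416/746.16 = 0.019320 mg/gal.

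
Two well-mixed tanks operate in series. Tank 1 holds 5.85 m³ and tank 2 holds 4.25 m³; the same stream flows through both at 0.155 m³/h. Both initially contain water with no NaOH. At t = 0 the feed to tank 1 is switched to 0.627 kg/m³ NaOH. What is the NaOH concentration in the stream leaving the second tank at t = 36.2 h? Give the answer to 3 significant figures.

Time constants: τᵢ = Vᵢ/Q for each well-mixed tank.
τ₁ = 5.85/0.155 = 37.742 h; τ₂ = 4.25/0.155 = 27.419 h.
Solving the cascade with C₁(0)=C₂(0)=0 gives C₂(t) = C_in[1 − (τ₁ e^(−t/τ₁) − τ₂ e^(−t/τ₂))/(τ₁ − τ₂)].
At t = 36.2: e^(−t/τ₁) = 0.38322, e^(−t/τ₂) = 0.26707.
C₂ = 0.627·[1 − (37.742·0.38322 − 27.419·0.26707)/(10.323)] = 0.627·0.30826 = 0.19328 kg/m³.

0.193 kg/m³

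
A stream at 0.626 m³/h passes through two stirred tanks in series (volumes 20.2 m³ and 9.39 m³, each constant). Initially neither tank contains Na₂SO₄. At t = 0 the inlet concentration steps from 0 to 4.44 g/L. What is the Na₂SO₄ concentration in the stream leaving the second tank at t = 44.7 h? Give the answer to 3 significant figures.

Each tank obeys Vᵢ dCᵢ/dt = Q(Cᵢ₋₁ − Cᵢ), so τᵢ = Vᵢ/Q.
τ₁ = 20.2/0.626 = 32.268 h; τ₂ = 9.39/0.626 = 15.000 h.
Solving the cascade with C₁(0)=C₂(0)=0 gives C₂(t) = C_in[1 − (τ₁ e^(−t/τ₁) − τ₂ e^(−t/τ₂))/(τ₁ − τ₂)].
At t = 44.7: e^(−t/τ₁) = 0.25026, e^(−t/τ₂) = 0.050793.
C₂ = 4.44·[1 − (32.268·0.25026 − 15.000·0.050793)/(17.268)] = 4.44·0.57648 = 2.5596 g/L.

2.56 g/L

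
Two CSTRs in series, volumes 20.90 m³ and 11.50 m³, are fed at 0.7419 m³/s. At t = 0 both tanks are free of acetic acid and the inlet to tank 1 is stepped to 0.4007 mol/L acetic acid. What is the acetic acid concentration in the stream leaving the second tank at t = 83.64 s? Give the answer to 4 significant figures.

0.3572 mol/L

Species balance on tank i: dCᵢ/dt = (Cᵢ₋₁ − Cᵢ)/τᵢ with τᵢ = Vᵢ/Q.
τ₁ = 20.90/0.7419 = 28.1709 s; τ₂ = 11.50/0.7419 = 15.5007 s.
Solving the cascade with C₁(0)=C₂(0)=0 gives C₂(t) = C_in[1 − (τ₁ e^(−t/τ₁) − τ₂ e^(−t/τ₂))/(τ₁ − τ₂)].
At t = 83.64: e^(−t/τ₁) = 0.0513536, e^(−t/τ₂) = 0.00453527.
C₂ = 0.4007·[1 − (28.1709·0.0513536 − 15.5007·0.00453527)/(12.6702)] = 0.4007·0.891369 = 0.357171 mol/L.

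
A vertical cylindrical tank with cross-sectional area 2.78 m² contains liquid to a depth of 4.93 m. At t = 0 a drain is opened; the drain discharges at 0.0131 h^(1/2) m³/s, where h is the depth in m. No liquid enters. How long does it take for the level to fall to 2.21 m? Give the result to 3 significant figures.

Mass balance (ρ constant): A dh/dt = −0.0131 √h.
Separate and integrate: 2(√h − √h₀) = −(0.0131/A) t.
t = 2A(√h₀ − √h)/0.0131 = 2·2.78·(√4.93 − √2.21)/0.0131
  = 5.5600 × (2.2204 − 1.4866) / 0.0131 = 311.43 s.

311 s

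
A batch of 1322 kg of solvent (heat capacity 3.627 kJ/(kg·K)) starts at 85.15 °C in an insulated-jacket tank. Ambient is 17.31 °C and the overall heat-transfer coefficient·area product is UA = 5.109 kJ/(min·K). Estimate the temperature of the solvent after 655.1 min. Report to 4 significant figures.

Lumped-capacitance energy balance: M c_p dT/dt = UA(T_amb − T).
dT/dt = (T_ss − T)/τ with T_ss = T_amb = 17.3100 °C, τ = M c_p/UA = 1322·3.627/5.109 = 938.519 min.
This is linear first-order; T(t) = T_ss + (T₀ − T_ss) e^(−t/τ).
T(655.1) = 17.3100 + (67.8400)·0.497572 = 51.0653 °C.

51.07 °C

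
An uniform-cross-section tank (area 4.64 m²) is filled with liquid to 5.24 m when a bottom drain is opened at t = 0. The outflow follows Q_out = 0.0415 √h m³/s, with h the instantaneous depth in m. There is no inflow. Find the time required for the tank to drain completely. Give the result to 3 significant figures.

With no inflow, A dh/dt = −0.0415 √h.
This is separable: 2 d(√h)/dt = −0.0415/A, so √h = √h₀ − (0.0415/(2A)) t.
Set h = 0: 2√h₀ = (0.0415/A) t_empty ⇒ t_empty = 2A√h₀/0.0415.
t_empty = 2·4.64·√5.24/0.0415 = 9.2800·2.2891/0.0415 = 511.88 s.

512 s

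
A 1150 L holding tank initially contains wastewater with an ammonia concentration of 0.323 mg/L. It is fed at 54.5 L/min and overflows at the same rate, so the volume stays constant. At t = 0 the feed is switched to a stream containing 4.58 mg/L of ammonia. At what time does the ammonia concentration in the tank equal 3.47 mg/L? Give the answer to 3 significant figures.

Species balance: V dC/dt = Q(C_in − C) ⇒ τ = V/Q = 21.101 min.
C(t) = C_in + (C₀ − C_in) e^(−t/τ). Set C = 3.47 and solve for t:
e^(−t/τ) = (C − C_in)/(C₀ − C_in) = (3.47 − 4.58)/(0.323 − 4.58) = 0.26075
t = −τ ln(…) = 21.101 × 1.3442 = 28.364 min.

28.4 min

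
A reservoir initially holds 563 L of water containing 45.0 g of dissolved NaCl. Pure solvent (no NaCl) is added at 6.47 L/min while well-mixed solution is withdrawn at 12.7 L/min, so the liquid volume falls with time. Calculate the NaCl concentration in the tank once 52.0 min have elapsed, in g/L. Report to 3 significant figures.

Total volume: dV/dt = Q_in − Q_out = -6.2300 L/min, so V(t) = 563 − 6.2300 t and V(52.0) = 239.04 L.
Species balance (pure solvent in): dm/dt = −Q_out · m/V(t).
Separate: dm/m = −Q_out dt/V(t) ⇒ ln(m/m₀) = −(Q_out/(Q_in−Q_out)) ln(V/V₀).
m = m₀ (V₀/V)^(Q_out/(Q_in−Q_out)) = 45.0 × (563/239.04)^(-2.0385) = 7.8488 g.
C = m/V = 7.8488/239.04 = 0.032835 g/L.

0.0328 g/L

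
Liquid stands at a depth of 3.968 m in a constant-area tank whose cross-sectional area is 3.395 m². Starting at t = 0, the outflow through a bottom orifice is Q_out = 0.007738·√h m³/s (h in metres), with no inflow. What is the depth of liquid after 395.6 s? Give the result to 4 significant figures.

Mass balance (ρ constant): A dh/dt = −0.007738 √h.
Separate and integrate: 2(√h − √h₀) = −(0.007738/A) t.
√h = √3.968 − 0.007738·395.6/(2·3.395) = 1.99198 − 0.450833 = 1.54115.
h = 1.54115² = 2.37515 m.

2.375 m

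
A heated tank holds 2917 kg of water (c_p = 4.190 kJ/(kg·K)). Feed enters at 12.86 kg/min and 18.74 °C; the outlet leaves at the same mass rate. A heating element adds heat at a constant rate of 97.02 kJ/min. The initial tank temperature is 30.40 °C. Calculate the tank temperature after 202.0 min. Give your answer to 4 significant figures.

Unsteady energy balance on the tank contents: M c_p dT/dt = ṁ c_p (T_in − T) + 97.02.
Rearrange: dT/dt = (T_ss − T)/τ with τ = M/ṁ = 226.827 min and T_ss = T_in + Q̇/(ṁ c_p) = 20.5406 °C.
This is linear first-order; T(t) = T_ss + (T₀ − T_ss) e^(−t/τ).
T(202.0) = 20.5406 + (9.85945)·e^(−202.0/226.827) = 20.5406 + (9.85945)·0.410432 = 24.5872 °C.

24.59 °C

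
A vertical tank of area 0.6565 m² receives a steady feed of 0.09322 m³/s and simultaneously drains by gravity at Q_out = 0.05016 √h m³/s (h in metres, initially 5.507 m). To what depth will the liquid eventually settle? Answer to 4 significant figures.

3.454 m

Volume balance on the tank: A dh/dt = Q_in − 0.05016 √h. At steady state dh/dt = 0:
Q_in = 0.05016 √h_ss ⇒ √h_ss = 0.09322/0.05016 = 1.85845.
h_ss = 1.85845² = 3.45385 m. (Since h₀ = 5.507 m > h_ss, the level will fall toward this value.)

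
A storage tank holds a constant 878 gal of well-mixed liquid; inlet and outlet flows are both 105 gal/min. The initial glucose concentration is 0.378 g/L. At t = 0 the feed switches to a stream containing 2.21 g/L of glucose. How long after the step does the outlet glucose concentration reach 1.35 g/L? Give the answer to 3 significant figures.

Species balance: V dC/dt = Q(C_in − C) ⇒ τ = V/Q = 8.3619 min.
C(t) = C_in + (C₀ − C_in) e^(−t/τ). Set C = 1.35 and solve for t:
e^(−t/τ) = (C − C_in)/(C₀ − C_in) = (1.35 − 2.21)/(0.378 − 2.21) = 0.46943
t = −τ ln(…) = 8.3619 × 0.75623 = 6.3235 min.

6.32 min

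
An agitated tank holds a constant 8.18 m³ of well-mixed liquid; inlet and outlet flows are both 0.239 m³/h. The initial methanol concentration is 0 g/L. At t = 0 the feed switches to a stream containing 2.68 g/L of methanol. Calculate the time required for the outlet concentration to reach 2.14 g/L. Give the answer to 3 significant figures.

54.8 h

Species balance: V dC/dt = Q(C_in − C) ⇒ τ = V/Q = 34.226 h.
C(t) = C_in + (C₀ − C_in) e^(−t/τ). Set C = 2.14 and solve for t:
e^(−t/τ) = (C − C_in)/(C₀ − C_in) = (2.14 − 2.68)/(0 − 2.68) = 0.20149
t = −τ ln(…) = 34.226 × 1.6020 = 54.830 h.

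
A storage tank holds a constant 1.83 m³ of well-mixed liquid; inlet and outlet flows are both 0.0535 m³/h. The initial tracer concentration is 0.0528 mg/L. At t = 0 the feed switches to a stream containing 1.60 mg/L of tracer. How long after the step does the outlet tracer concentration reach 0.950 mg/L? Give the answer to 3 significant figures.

29.7 h

Accumulation = in − out for the solute gives V dC/dt = Q(C_in − C), so τ = V/Q = 34.206 h.
C(t) = C_in + (C₀ − C_in) e^(−t/τ). Set C = 0.950 and solve for t:
e^(−t/τ) = (C − C_in)/(C₀ − C_in) = (0.950 − 1.60)/(0.0528 − 1.60) = 0.42011
t = −τ ln(…) = 34.206 × 0.86723 = 29.664 h.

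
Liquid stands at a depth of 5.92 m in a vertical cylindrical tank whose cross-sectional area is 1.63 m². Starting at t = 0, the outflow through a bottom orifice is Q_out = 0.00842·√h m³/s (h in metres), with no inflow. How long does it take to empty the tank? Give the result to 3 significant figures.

942 s

Unsteady balance on liquid volume: A dh/dt = −0.00842 √h.
Separate and integrate: 2(√h − √h₀) = −(0.00842/A) t.
Tank is empty when √h = 0: t_empty = 2A√h₀/0.00842.
t_empty = 2·1.63·√5.92/0.00842 = 3.2600·2.4331/0.00842 = 942.03 s.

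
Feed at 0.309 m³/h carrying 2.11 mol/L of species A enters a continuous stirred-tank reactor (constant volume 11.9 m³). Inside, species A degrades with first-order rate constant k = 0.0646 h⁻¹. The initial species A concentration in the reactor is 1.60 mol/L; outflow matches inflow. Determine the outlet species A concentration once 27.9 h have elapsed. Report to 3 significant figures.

0.684 mol/L

Accumulation = in − out − consumed: V dC/dt = Q C_in − Q C − k V C.
This is linear with rate a = Q/V + k = 0.090566 h⁻¹.
C_ss = Q C_in/(Q + kV) = 0.60496 mol/L; C(t) = C_ss + (C₀ − C_ss) e^(−a t).
C(27.9) = 0.60496 + (0.99504)·e^(−0.090566·27.9) = 0.60496 + (0.99504)·0.079914 = 0.68448 mol/L.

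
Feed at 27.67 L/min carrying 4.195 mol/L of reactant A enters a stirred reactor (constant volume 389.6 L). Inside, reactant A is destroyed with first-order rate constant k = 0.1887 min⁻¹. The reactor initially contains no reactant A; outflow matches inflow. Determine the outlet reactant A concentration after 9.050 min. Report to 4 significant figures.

1.038 mol/L

Species balance: V dC/dt = Q C_in − Q C − k V C.
This is linear with rate a = Q/V + k = 0.259722 min⁻¹.
C_ss = Q C_in/(Q + kV) = 1.14713 mol/L; C(t) = C_ss + (C₀ − C_ss) e^(−a t).
C(9.050) = 1.14713 + (-1.14713)·e^(−0.259722·9.050) = 1.14713 + (-1.14713)·0.0953234 = 1.03779 mol/L.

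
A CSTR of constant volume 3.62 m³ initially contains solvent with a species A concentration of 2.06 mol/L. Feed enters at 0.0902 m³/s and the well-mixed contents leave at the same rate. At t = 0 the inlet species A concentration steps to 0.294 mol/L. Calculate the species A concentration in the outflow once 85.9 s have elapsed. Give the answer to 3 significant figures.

Accumulation = in − out for the solute gives V dC/dt = Q(C_in − C).
Time constant τ = V/Q = 3.62/0.0902 = 40.133 s.
Solution: C(t) = C_in + (C₀ − C_in) e^(−t/τ).
C(85.9) = 0.294 + (2.06 − 0.294)·e^(−85.9/40.133) = 0.294 + (1.7660)·0.11761 = 0.50170 mol/L.

0.502 mol/L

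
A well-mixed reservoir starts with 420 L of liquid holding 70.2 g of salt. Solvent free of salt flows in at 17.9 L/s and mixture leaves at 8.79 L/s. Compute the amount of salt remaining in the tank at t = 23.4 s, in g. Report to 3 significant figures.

47.2 g

Let m(t) be the amount of salt. Volume: V(t) = V₀ + (Q_in − Q_out) t = 420 + 9.1100 t; V(23.4) = 633.17 L.
Species balance (pure solvent in): dm/dt = −Q_out · m/V(t).
Separate: dm/m = −Q_out dt/V(t) ⇒ ln(m/m₀) = −(Q_out/(Q_in−Q_out)) ln(V/V₀).
m = m₀ (V₀/V)^(Q_out/(Q_in−Q_out)) = 70.2 × (420/633.17)^(0.96487) = 47.242 g.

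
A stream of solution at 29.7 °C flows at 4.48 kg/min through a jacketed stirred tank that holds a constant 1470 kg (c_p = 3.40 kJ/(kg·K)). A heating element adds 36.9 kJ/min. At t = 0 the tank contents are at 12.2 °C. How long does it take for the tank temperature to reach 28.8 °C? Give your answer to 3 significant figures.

588 min

Unsteady energy balance on the tank contents: M c_p dT/dt = ṁ c_p (T_in − T) + 36.9.
τ = M/ṁ = 328.12 min; T_ss = T_in + Q̇/(ṁ c_p) = 32.123 °C.
T(t) = T_ss + (T₀ − T_ss) e^(−t/τ). Set T = 28.8:
e^(−t/τ) = (28.8 − 32.123)/(12.2 − 32.123) = 0.16677
t = −328.12 · ln(0.16677) = 587.71 min.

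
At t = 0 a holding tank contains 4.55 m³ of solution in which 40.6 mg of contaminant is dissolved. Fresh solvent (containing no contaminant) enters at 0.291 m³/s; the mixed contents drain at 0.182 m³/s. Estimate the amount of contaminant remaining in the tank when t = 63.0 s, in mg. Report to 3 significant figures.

8.74 mg

Let m(t) be the amount of contaminant. Volume: V(t) = V₀ + (Q_in − Q_out) t = 4.55 + 0.10900 t; V(63.0) = 11.417 m³.
Solute balance: dm/dt = 0 − Q_out C = −Q_out m/V(t).
Separate: dm/m = −Q_out dt/V(t) ⇒ ln(m/m₀) = −(Q_out/(Q_in−Q_out)) ln(V/V₀).
m = m₀ (V₀/V)^(Q_out/(Q_in−Q_out)) = 40.6 × (4.55/11.417)^(1.6697) = 8.7378 mg.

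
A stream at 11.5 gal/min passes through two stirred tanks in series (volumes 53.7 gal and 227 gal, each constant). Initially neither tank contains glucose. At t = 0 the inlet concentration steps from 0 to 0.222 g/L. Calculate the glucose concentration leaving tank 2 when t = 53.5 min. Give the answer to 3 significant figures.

Species balance on tank i: dCᵢ/dt = (Cᵢ₋₁ − Cᵢ)/τᵢ with τᵢ = Vᵢ/Q.
τ₁ = 53.7/11.5 = 4.6696 min; τ₂ = 227/11.5 = 19.739 min.
Solving the cascade with C₁(0)=C₂(0)=0 gives C₂(t) = C_in[1 − (τ₁ e^(−t/τ₁) − τ₂ e^(−t/τ₂))/(τ₁ − τ₂)].
At t = 53.5: e^(−t/τ₁) = 1.0573e-05, e^(−t/τ₂) = 0.066513.
C₂ = 0.222·[1 − (4.6696·1.0573e-05 − 19.739·0.066513)/(-15.070)] = 0.222·0.91288 = 0.20266 g/L.

0.203 g/L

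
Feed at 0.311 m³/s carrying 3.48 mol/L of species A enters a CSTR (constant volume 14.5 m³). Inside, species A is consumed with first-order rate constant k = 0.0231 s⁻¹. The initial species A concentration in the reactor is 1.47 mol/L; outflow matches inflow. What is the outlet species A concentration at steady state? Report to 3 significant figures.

Species balance: V dC/dt = Q C_in − Q C − k V C.
At steady state: 0 = Q C_in − (Q + kV) C_ss, so C_ss = Q C_in/(Q + kV).
C_ss = 0.311·3.48/(0.311 + 0.0231·14.5) = 1.0823/0.64595 = 1.6755 mol/L.

1.68 mol/L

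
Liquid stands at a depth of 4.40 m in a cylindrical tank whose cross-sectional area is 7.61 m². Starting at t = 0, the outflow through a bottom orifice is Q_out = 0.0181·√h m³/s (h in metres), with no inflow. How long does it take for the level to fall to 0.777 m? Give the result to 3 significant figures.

1020 s

Unsteady balance on liquid volume: A dh/dt = −0.0181 √h.
∫ h^(−1/2) dh = −(0.0181/A) ∫ dt, giving 2√h = 2√h₀ − (0.0181/A) t.
t = 2A(√h₀ − √h)/0.0181 = 2·7.61·(√4.40 − √0.777)/0.0181
  = 15.220 × (2.0976 − 0.88148) / 0.0181 = 1022.6 s.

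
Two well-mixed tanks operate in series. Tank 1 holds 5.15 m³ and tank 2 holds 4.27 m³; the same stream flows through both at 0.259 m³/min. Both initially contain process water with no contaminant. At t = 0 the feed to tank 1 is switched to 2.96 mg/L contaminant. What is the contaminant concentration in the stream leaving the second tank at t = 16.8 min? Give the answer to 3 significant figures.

0.702 mg/L

Time constants: τᵢ = Vᵢ/Q for each well-mixed tank.
τ₁ = 5.15/0.259 = 19.884 min; τ₂ = 4.27/0.259 = 16.486 min.
Tank 1: C₁ = C_in(1 − e^(−t/τ₁)). Tank 2 (τ₁ ≠ τ₂): C₂ = C_in[1 − (τ₁ e^(−t/τ₁) − τ₂ e^(−t/τ₂))/(τ₁ − τ₂)].
At t = 16.8: e^(−t/τ₁) = 0.42960, e^(−t/τ₂) = 0.36095.
C₂ = 2.96·[1 − (19.884·0.42960 − 16.486·0.36095)/(3.3977)] = 2.96·0.23727 = 0.70232 mg/L.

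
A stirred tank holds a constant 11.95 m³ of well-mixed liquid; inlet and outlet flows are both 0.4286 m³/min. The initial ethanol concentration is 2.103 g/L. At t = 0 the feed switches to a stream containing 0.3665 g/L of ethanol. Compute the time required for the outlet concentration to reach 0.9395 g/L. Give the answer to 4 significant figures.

30.91 min

Species balance on the tank: V dC/dt = Q(C_in − C), so τ = V/Q = 27.8815 min.
C(t) = C_in + (C₀ − C_in) e^(−t/τ). Set C = 0.9395 and solve for t:
e^(−t/τ) = (C − C_in)/(C₀ − C_in) = (0.9395 − 0.3665)/(2.103 − 0.3665) = 0.329974
t = −τ ln(…) = 27.8815 × 1.10874 = 30.9133 min.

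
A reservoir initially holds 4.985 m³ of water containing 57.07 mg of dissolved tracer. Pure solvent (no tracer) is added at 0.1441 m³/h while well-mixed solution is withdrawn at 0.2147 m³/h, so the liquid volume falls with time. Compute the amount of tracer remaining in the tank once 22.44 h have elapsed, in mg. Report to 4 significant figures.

17.84 mg

Let m(t) be the amount of tracer. Volume: V(t) = V₀ + (Q_in − Q_out) t = 4.985 − 0.0706000 t; V(22.44) = 3.40074 m³.
Solute balance: dm/dt = 0 − Q_out C = −Q_out m/V(t).
dm/m = −Q_out dt/(V₀ − 0.0706000 t); integrating gives ln(m/m₀) = −(Q_out/(Q_in−Q_out)) ln(V/V₀).
m = m₀ (V₀/V)^(Q_out/(Q_in−Q_out)) = 57.07 × (4.985/3.40074)^(-3.04108) = 17.8365 mg.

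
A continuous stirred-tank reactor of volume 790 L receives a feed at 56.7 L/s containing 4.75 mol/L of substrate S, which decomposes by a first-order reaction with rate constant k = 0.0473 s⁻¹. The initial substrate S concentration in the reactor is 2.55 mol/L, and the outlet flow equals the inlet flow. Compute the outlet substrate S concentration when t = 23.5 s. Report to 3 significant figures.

2.84 mol/L

V dC/dt = Q(C_in − C) − k V C.
This is linear with rate a = Q/V + k = 0.11907 s⁻¹.
C_ss = Q C_in/(Q + kV) = 2.8631 mol/L; C(t) = C_ss + (C₀ − C_ss) e^(−a t).
C(23.5) = 2.8631 + (-0.31312)·e^(−0.11907·23.5) = 2.8631 + (-0.31312)·0.060920 = 2.8440 mol/L.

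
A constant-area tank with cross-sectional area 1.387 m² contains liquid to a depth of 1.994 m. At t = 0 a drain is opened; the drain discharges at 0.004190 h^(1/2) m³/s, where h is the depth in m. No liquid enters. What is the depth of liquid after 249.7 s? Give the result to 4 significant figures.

1.071 m

With no inflow, A dh/dt = −0.004190 √h.
This is separable: 2 d(√h)/dt = −0.004190/A, so √h = √h₀ − (0.004190/(2A)) t.
√h = √1.994 − 0.004190·249.7/(2·1.387) = 1.41209 − 0.377160 = 1.03493.
h = 1.03493² = 1.07108 m.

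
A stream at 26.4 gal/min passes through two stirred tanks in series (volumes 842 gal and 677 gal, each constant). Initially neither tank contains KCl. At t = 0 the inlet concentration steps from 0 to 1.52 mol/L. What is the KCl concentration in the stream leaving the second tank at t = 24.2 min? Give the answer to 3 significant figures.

Species balance on tank i: dCᵢ/dt = (Cᵢ₋₁ − Cᵢ)/τᵢ with τᵢ = Vᵢ/Q.
τ₁ = 842/26.4 = 31.894 min; τ₂ = 677/26.4 = 25.644 min.
Solving the cascade with C₁(0)=C₂(0)=0 gives C₂(t) = C_in[1 − (τ₁ e^(−t/τ₁) − τ₂ e^(−t/τ₂))/(τ₁ − τ₂)].
At t = 24.2: e^(−t/τ₁) = 0.46824, e^(−t/τ₂) = 0.38919.
C₂ = 1.52·[1 − (31.894·0.46824 − 25.644·0.38919)/(6.2500)] = 1.52·0.20738 = 0.31522 mol/L.

0.315 mol/L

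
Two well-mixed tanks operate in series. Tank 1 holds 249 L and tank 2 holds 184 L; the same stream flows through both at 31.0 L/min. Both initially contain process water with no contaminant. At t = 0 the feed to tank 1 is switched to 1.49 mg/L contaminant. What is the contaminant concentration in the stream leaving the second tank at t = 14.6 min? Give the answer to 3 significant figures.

0.923 mg/L

Each tank obeys Vᵢ dCᵢ/dt = Q(Cᵢ₋₁ − Cᵢ), so τᵢ = Vᵢ/Q.
τ₁ = 249/31.0 = 8.0323 min; τ₂ = 184/31.0 = 5.9355 min.
Solving the cascade with C₁(0)=C₂(0)=0 gives C₂(t) = C_in[1 − (τ₁ e^(−t/τ₁) − τ₂ e^(−t/τ₂))/(τ₁ − τ₂)].
At t = 14.6: e^(−t/τ₁) = 0.16240, e^(−t/τ₂) = 0.085454.
C₂ = 1.49·[1 − (8.0323·0.16240 − 5.9355·0.085454)/(2.0968)] = 1.49·0.61977 = 0.92346 mg/L.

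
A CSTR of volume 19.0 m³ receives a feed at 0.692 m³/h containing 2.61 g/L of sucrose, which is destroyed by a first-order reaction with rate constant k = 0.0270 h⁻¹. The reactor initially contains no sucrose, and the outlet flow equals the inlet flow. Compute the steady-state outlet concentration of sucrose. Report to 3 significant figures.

1.50 g/L

Species balance: V dC/dt = Q C_in − Q C − k V C.
At steady state: 0 = Q C_in − (Q + kV) C_ss, so C_ss = Q C_in/(Q + kV).
C_ss = 0.692·2.61/(0.692 + 0.0270·19.0) = 1.8061/1.2050 = 1.4989 g/L.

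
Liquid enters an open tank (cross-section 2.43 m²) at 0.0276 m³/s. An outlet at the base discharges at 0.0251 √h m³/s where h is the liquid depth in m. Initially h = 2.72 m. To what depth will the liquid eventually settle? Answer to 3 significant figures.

1.21 m

A dh/dt = Q_in − 0.0251 √h. Steady state requires inflow = outflow:
Q_in = 0.0251 √h_ss ⇒ √h_ss = 0.0276/0.0251 = 1.0996.
h_ss = 1.0996² = 1.2091 m. (Since h₀ = 2.72 m > h_ss, the level will fall toward this value.)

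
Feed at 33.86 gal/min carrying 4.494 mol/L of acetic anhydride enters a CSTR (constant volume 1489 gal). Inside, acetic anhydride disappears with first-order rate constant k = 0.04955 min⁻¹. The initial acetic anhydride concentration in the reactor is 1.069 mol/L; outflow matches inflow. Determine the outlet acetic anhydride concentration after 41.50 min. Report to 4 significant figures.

1.397 mol/L

Accumulation = in − out − consumed: V dC/dt = Q C_in − Q C − k V C.
dC/dt = (Q/V) C_in − (Q/V + k) C; effective rate a = Q/V + k = 0.0227401 + 0.04955 = 0.0722901 min⁻¹.
C_ss = Q C_in/(Q + kV) = 1.41367 mol/L; C(t) = C_ss + (C₀ − C_ss) e^(−a t).
C(41.50) = 1.41367 + (-0.344665)·e^(−0.0722901·41.50) = 1.41367 + (-0.344665)·0.0497851 = 1.39651 mol/L.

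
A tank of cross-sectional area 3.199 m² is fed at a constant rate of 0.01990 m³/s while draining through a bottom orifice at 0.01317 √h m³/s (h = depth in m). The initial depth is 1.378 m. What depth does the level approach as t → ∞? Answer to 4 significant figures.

2.283 m

Unsteady balance on liquid volume: A dh/dt = Q_in − 0.01317 √h. At steady state dh/dt = 0:
Q_in = 0.01317 √h_ss ⇒ √h_ss = 0.01990/0.01317 = 1.51101.
h_ss = 1.51101² = 2.28315 m. (Since h₀ = 1.378 m < h_ss, the level will rise toward this value.)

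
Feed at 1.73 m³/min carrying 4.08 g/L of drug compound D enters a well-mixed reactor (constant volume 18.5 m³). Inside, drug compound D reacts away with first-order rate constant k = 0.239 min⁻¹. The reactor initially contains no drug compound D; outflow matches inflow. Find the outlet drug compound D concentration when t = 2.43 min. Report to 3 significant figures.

V dC/dt = Q(C_in − C) − k V C.
This is linear with rate a = Q/V + k = 0.33251 min⁻¹.
C_ss = Q C_in/(Q + kV) = 1.1474 g/L; C(t) = C_ss + (C₀ − C_ss) e^(−a t).
C(2.43) = 1.1474 + (-1.1474)·e^(−0.33251·2.43) = 1.1474 + (-1.1474)·0.44575 = 0.63597 g/L.

0.636 g/L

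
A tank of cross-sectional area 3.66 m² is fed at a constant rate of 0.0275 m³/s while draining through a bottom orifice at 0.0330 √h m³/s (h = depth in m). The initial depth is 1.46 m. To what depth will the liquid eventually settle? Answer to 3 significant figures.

0.694 m

Unsteady balance on liquid volume: A dh/dt = Q_in − 0.0330 √h. At steady state dh/dt = 0:
Q_in = 0.0330 √h_ss ⇒ √h_ss = 0.0275/0.0330 = 0.83333.
h_ss = 0.83333² = 0.69444 m. (Since h₀ = 1.46 m > h_ss, the level will fall toward this value.)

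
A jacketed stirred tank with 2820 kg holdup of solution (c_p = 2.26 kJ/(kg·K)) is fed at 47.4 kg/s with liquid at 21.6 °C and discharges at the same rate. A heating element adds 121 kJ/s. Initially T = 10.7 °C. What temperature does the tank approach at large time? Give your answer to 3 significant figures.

Heat balance on the well-mixed liquid: M c_p dT/dt = ṁ c_p (T_in − T) + 121.
At steady state dT/dt = 0 ⇒ T_ss = T_in + Q̇/(ṁ c_p) = 21.6 + 121/(47.4·2.26) = 22.730 °C.

22.7 °C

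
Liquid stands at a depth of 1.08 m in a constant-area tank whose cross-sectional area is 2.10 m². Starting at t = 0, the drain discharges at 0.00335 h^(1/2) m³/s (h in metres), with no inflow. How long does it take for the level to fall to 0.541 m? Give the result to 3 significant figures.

381 s

A dh/dt = −Q_out = −0.00335 √h.
Separate and integrate: 2(√h − √h₀) = −(0.00335/A) t.
t = 2A(√h₀ − √h)/0.00335 = 2·2.10·(√1.08 − √0.541)/0.00335
  = 4.2000 × (1.0392 − 0.73553) / 0.00335 = 380.76 s.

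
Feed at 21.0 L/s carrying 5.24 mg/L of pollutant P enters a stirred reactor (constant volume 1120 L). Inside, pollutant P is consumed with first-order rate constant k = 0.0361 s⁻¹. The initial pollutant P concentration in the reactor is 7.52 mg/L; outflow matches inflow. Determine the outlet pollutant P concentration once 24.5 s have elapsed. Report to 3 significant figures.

3.29 mg/L

Species balance: V dC/dt = Q C_in − Q C − k V C.
dC/dt = (Q/V) C_in − (Q/V + k) C; effective rate a = Q/V + k = 0.018750 + 0.0361 = 0.054850 s⁻¹.
C_ss = Q C_in/(Q + kV) = 1.7912 mg/L; C(t) = C_ss + (C₀ − C_ss) e^(−a t).
C(24.5) = 1.7912 + (5.7288)·e^(−0.054850·24.5) = 1.7912 + (5.7288)·0.26085 = 3.2856 mg/L.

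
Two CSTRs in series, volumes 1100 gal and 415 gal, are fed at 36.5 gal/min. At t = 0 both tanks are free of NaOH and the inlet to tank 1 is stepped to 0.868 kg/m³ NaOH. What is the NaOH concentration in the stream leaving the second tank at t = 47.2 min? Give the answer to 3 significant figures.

0.585 kg/m³

Species balance on tank i: dCᵢ/dt = (Cᵢ₋₁ − Cᵢ)/τᵢ with τᵢ = Vᵢ/Q.
τ₁ = 1100/36.5 = 30.137 min; τ₂ = 415/36.5 = 11.370 min.
Tank 1: C₁ = C_in(1 − e^(−t/τ₁)). Tank 2 (τ₁ ≠ τ₂): C₂ = C_in[1 − (τ₁ e^(−t/τ₁) − τ₂ e^(−t/τ₂))/(τ₁ − τ₂)].
At t = 47.2: e^(−t/τ₁) = 0.20884, e^(−t/τ₂) = 0.015744.
C₂ = 0.868·[1 − (30.137·0.20884 − 11.370·0.015744)/(18.767)] = 0.868·0.67417 = 0.58518 kg/m³.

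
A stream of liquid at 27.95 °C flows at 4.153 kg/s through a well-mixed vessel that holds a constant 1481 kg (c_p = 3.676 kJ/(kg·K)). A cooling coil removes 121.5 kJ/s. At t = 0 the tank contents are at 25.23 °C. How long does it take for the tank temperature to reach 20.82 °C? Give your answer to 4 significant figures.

657.6 s

First-law balance (no shaft work): M c_p dT/dt = ṁ c_p (T_in − T) − 121.5.
τ = M/ṁ = 356.610 s; T_ss = T_in − Q̇/(ṁ c_p) = 19.9914 °C.
T(t) = T_ss + (T₀ − T_ss) e^(−t/τ). Set T = 20.82:
e^(−t/τ) = (20.82 − 19.9914)/(25.23 − 19.9914) = 0.158178
t = −356.610 · ln(0.158178) = 657.600 s.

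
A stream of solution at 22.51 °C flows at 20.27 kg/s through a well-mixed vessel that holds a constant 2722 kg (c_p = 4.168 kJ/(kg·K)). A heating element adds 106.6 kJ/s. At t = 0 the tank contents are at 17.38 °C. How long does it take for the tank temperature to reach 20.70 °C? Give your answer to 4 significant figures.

98.40 s

Unsteady energy balance on the tank contents: M c_p dT/dt = ṁ c_p (T_in − T) + 106.6.
τ = M/ṁ = 134.287 s; T_ss = T_in + Q̇/(ṁ c_p) = 23.7718 °C.
T(t) = T_ss + (T₀ − T_ss) e^(−t/τ). Set T = 20.70:
e^(−t/τ) = (20.70 − 23.7718)/(17.38 − 23.7718) = 0.480581
t = −134.287 · ln(0.480581) = 98.4002 s.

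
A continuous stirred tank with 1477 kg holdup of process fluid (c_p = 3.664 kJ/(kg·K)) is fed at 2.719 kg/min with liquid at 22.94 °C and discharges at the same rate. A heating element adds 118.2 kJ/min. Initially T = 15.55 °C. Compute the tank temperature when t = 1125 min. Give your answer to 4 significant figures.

First-law balance (no shaft work): M c_p dT/dt = ṁ c_p (T_in − T) + 118.2.
Rearrange: dT/dt = (T_ss − T)/τ with τ = M/ṁ = 543.214 min and T_ss = T_in + Q̇/(ṁ c_p) = 34.8046 °C.
T approaches T_ss exponentially: T(t) = T_ss + (T₀ − T_ss) e^(−t/τ).
T(1125) = 34.8046 + (-19.2546)·e^(−1125/543.214) = 34.8046 + (-19.2546)·0.126059 = 32.3774 °C.

32.38 °C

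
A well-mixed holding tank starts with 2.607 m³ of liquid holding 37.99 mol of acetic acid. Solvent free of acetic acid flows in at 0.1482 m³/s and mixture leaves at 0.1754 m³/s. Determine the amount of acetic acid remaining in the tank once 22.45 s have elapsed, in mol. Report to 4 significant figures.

Let m(t) be the amount of acetic acid. Volume: V(t) = V₀ + (Q_in − Q_out) t = 2.607 − 0.0272000 t; V(22.45) = 1.99636 m³.
No acetic acid enters, so dm/dt = −Q_out · (m/V).
dm/m = −Q_out dt/(V₀ − 0.0272000 t); integrating gives ln(m/m₀) = −(Q_out/(Q_in−Q_out)) ln(V/V₀).
m = m₀ (V₀/V)^(Q_out/(Q_in−Q_out)) = 37.99 × (2.607/1.99636)^(-6.44853) = 6.79627 mol.

6.796 mol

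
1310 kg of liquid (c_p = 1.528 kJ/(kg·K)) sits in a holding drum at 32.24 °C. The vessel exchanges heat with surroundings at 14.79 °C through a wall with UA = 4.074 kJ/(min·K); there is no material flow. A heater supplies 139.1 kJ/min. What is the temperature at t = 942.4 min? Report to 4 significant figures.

46.48 °C

M c_p dT/dt = −UA(T − T_amb) + Q̇.
dT/dt = (T_ss − T)/τ with T_ss = T_amb + Q̇/UA = 14.79 + 139.1/4.074 = 48.9333 °C, τ = M c_p/UA = 1310·1.528/4.074 = 491.330 min.
Solution: T(t) = T_ss + (T₀ − T_ss) e^(−t/τ).
T(942.4) = 48.9333 + (-16.6933)·0.146892 = 46.4812 °C.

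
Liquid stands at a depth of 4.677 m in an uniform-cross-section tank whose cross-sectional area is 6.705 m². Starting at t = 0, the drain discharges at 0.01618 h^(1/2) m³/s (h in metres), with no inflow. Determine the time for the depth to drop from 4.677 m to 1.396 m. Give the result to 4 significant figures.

813.1 s

With no inflow, A dh/dt = −0.01618 √h.
This is separable: 2 d(√h)/dt = −0.01618/A, so √h = √h₀ − (0.01618/(2A)) t.
t = 2A(√h₀ − √h)/0.01618 = 2·6.705·(√4.677 − √1.396)/0.01618
  = 13.4100 × (2.16264 − 1.18152) / 0.01618 = 813.147 s.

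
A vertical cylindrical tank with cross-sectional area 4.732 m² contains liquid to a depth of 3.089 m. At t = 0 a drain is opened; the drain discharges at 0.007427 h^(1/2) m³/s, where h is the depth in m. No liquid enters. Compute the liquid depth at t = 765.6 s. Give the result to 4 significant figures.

With no inflow, A dh/dt = −0.007427 √h.
Separate and integrate: 2(√h − √h₀) = −(0.007427/A) t.
√h = √3.089 − 0.007427·765.6/(2·4.732) = 1.75756 − 0.600815 = 1.15674.
h = 1.15674² = 1.33805 m.

1.338 m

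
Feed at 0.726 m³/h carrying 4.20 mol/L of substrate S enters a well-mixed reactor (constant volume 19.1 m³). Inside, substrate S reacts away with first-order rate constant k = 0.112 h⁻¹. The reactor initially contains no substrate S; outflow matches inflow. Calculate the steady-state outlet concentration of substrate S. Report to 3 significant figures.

1.06 mol/L

Accumulation = in − out − consumed: V dC/dt = Q C_in − Q C − k V C.
Steady state (dC/dt = 0): C_ss = Q C_in/(Q + kV) = C_in/(1 + kV/Q).
C_ss = 0.726·4.20/(0.726 + 0.112·19.1) = 3.0492/2.8652 = 1.0642 mol/L.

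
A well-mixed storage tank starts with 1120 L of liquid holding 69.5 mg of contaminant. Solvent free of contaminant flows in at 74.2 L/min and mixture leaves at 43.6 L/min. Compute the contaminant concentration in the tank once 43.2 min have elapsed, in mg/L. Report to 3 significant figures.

0.00937 mg/L

Let m(t) be the amount of contaminant. Volume: V(t) = V₀ + (Q_in − Q_out) t = 1120 + 30.600 t; V(43.2) = 2441.9 L.
Solute balance: dm/dt = 0 − Q_out C = −Q_out m/V(t).
dm/m = −Q_out dt/(V₀ + 30.600 t); integrating gives ln(m/m₀) = −(Q_out/(Q_in−Q_out)) ln(V/V₀).
m = m₀ (V₀/V)^(Q_out/(Q_in−Q_out)) = 69.5 × (1120/2441.9)^(1.4248) = 22.891 mg.
C = m/V = 22.891/2441.9 = 0.0093740 mg/L.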